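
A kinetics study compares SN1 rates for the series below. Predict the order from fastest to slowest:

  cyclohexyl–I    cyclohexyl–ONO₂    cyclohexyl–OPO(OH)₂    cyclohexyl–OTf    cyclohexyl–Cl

cyclohexyl–OTf > cyclohexyl–I > cyclohexyl–Cl > cyclohexyl–ONO₂ > cyclohexyl–OPO(OH)₂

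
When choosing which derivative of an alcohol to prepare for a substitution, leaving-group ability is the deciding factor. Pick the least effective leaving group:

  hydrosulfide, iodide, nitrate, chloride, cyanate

Rank by basicity of the departing species: weakest base leaves most easily.
iodide: pKₐ(HI) ≈ -10
chloride: pKₐ(HCl) ≈ -7
nitrate: pKₐ(HNO₃) ≈ -1.3
cyanate: pKₐ(HOCN) ≈ 3.5
hydrosulfide: pKₐ(H₂S) ≈ 7

hydrosulfide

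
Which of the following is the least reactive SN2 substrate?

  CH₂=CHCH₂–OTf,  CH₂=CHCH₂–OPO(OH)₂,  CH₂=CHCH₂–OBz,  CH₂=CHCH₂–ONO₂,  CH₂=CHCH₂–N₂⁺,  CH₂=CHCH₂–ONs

Same R in every case — rank the leaving groups.
The more stable X⁻ (or X) is on its own — i.e. the weaker a base it is — the better a leaving group it makes.
CH₂=CHCH₂–N₂⁺ loses N₂: no meaningful conjugate acid; N₂ departs as an exceptionally stable neutral molecule
CH₂=CHCH₂–OTf loses OTf⁻: pKₐ(CF₃SO₃H (triflic acid)) ≈ -14
CH₂=CHCH₂–ONs loses ONs⁻: pKₐ(p-O₂NC₆H₄SO₃H) ≈ -3.5
CH₂=CHCH₂–ONO₂ loses NO₃⁻: pKₐ(HNO₃) ≈ -1.3
CH₂=CHCH₂–OPO(OH)₂ loses H₂PO₄⁻: pKₐ(H₃PO₄) ≈ 2.1
CH₂=CHCH₂–OBz loses PhCOO⁻: pKₐ(C₆H₅COOH) ≈ 4.2

CH₂=CHCH₂–OBz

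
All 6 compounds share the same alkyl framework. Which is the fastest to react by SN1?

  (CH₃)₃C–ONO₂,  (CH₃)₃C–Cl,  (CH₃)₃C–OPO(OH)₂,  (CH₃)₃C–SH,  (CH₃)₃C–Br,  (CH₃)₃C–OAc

(CH₃)₃C–Br

With the same alkyl group throughout, only the leaving group differentiates the rates.
A good leaving group is a weak base: the lower the pKₐ of its conjugate acid, the more readily it departs.
(CH₃)₃C–Br loses Br⁻: pKₐ(HBr) ≈ -9
(CH₃)₃C–Cl loses Cl⁻: pKₐ(HCl) ≈ -7
(CH₃)₃C–ONO₂ loses NO₃⁻: pKₐ(HNO₃) ≈ -1.3
(CH₃)₃C–OPO(OH)₂ loses H₂PO₄⁻: pKₐ(H₃PO₄) ≈ 2.1
(CH₃)₃C–OAc loses AcO⁻: pKₐ(CH₃COOH) ≈ 4.8
(CH₃)₃C–SH loses HS⁻: pKₐ(H₂S) ≈ 7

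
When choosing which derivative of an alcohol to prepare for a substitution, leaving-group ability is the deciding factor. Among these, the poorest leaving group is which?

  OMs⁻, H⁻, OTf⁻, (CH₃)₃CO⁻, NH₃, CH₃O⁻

H⁻

A good leaving group is a weak base: the lower the pKₐ of its conjugate acid, the more readily it departs.
OTf⁻: pKₐ(CF₃SO₃H (triflic acid)) ≈ -14
OMs⁻: pKₐ(CH₃SO₃H (MsOH)) ≈ -1.9
NH₃: pKₐ(NH₄⁺) ≈ 9.2
CH₃O⁻: pKₐ(CH₃OH) ≈ 15.5
(CH₃)₃CO⁻: pKₐ(t-BuOH) ≈ 18
H⁻: pKₐ(H₂) ≈ 36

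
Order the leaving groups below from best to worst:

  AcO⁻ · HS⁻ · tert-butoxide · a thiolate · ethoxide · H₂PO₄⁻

H₂PO₄⁻ > AcO⁻ > HS⁻ > a thiolate > ethoxide > tert-butoxide

Leaving-group ability tracks the stability of the departed species; conjugate-acid pKₐ is the usual yardstick (lower pKₐ → better LG).
H₂PO₄⁻: pKₐ(H₃PO₄) ≈ 2.1
AcO⁻: pKₐ(CH₃COOH) ≈ 4.8
HS⁻: pKₐ(H₂S) ≈ 7
a thiolate: pKₐ(RSH (a thiol)) ≈ 10.5
ethoxide: pKₐ(CH₃CH₂OH) ≈ 16
tert-butoxide: pKₐ(t-BuOH) ≈ 18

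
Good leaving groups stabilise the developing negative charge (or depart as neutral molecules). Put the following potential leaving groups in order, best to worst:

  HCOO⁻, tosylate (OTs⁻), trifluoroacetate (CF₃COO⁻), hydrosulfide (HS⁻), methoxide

tosylate (OTs⁻) > trifluoroacetate (CF₃COO⁻) > HCOO⁻ > hydrosulfide (HS⁻) > methoxide

Leaving-group ability tracks the stability of the departed species; conjugate-acid pKₐ is the usual yardstick (lower pKₐ → better LG).
tosylate (OTs⁻): pKₐ(p-CH₃C₆H₄SO₃H (TsOH)) ≈ -2.8
trifluoroacetate (CF₃COO⁻): pKₐ(CF₃COOH) ≈ 0.2
HCOO⁻: pKₐ(HCOOH) ≈ 3.8
hydrosulfide (HS⁻): pKₐ(H₂S) ≈ 7
methoxide: pKₐ(CH₃OH) ≈ 15.5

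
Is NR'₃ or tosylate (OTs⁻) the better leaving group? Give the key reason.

tosylate (OTs⁻) is the better leaving group.
pKₐ(p-CH₃C₆H₄SO₃H (TsOH)) ≈ -2.8 versus pKₐ(R'₃NH⁺) ≈ 10.7: tosylate (OTs⁻) is the much weaker base.
Resonance-delocalised arenesulfonate.

tosylate (OTs⁻)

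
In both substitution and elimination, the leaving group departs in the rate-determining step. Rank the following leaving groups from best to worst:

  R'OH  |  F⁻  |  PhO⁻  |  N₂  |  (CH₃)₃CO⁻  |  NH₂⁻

A good leaving group is a weak base: the lower the pKₐ of its conjugate acid, the more readily it departs.
N₂: no meaningful conjugate acid; N₂ departs as an exceptionally stable neutral molecule
R'OH: pKₐ(R'OH₂⁺) ≈ -2.4
F⁻: pKₐ(HF) ≈ 3.2
PhO⁻: pKₐ(C₆H₅OH (phenol)) ≈ 10
(CH₃)₃CO⁻: pKₐ(t-BuOH) ≈ 18
NH₂⁻: pKₐ(NH₃) ≈ 38 — extremely strong base; never a leaving group

N₂ > R'OH > F⁻ > PhO⁻ > (CH₃)₃CO⁻ > NH₂⁻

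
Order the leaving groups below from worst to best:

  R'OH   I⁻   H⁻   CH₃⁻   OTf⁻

Leaving-group ability tracks the stability of the departed species; conjugate-acid pKₐ is the usual yardstick (lower pKₐ → better LG).
OTf⁻: pKₐ(CF₃SO₃H (triflic acid)) ≈ -14 — charge spread over three oxygens and a CF₃ group; the premier leaving group in synthesis
I⁻: pKₐ(HI) ≈ -10 — large, highly polarisable; very weak base
R'OH: pKₐ(R'OH₂⁺) ≈ -2.4
H⁻: pKₐ(H₂) ≈ 36 — extremely strong base; leaves only in special hydride-transfer contexts
CH₃⁻: pKₐ(CH₄) ≈ 48
Reversing gives the worst-to-best order requested.

CH₃⁻ < H⁻ < R'OH < I⁻ < OTf⁻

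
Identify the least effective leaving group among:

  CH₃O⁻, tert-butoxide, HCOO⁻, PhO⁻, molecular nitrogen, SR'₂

molecular nitrogen: no meaningful conjugate acid; N₂ departs as an exceptionally stable neutral molecule
SR'₂: pKₐ(R'₂SH⁺) ≈ -7
HCOO⁻: pKₐ(HCOOH) ≈ 3.8
PhO⁻: pKₐ(C₆H₅OH (phenol)) ≈ 10
CH₃O⁻: pKₐ(CH₃OH) ≈ 15.5
tert-butoxide: pKₐ(t-BuOH) ≈ 18

tert-butoxide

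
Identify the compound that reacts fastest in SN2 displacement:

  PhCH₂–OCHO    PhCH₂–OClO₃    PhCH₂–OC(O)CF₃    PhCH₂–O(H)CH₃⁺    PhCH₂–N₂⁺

PhCH₂–N₂⁺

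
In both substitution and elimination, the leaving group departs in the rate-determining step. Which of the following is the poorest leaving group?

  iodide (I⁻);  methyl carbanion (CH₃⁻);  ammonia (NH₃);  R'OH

methyl carbanion (CH₃⁻)

iodide (I⁻): pKₐ(HI) ≈ -10
R'OH: pKₐ(R'OH₂⁺) ≈ -2.4
ammonia (NH₃): pKₐ(NH₄⁺) ≈ 9.2
methyl carbanion (CH₃⁻): pKₐ(CH₄) ≈ 48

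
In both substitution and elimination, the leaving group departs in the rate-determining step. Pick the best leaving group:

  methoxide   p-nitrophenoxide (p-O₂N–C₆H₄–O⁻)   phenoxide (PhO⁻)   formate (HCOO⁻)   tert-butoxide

formate (HCOO⁻)

formate (HCOO⁻): pKₐ(HCOOH) ≈ 3.8
p-nitrophenoxide (p-O₂N–C₆H₄–O⁻): pKₐ(p-nitrophenol) ≈ 7.2
phenoxide (PhO⁻): pKₐ(C₆H₅OH (phenol)) ≈ 10
methoxide: pKₐ(CH₃OH) ≈ 15.5
tert-butoxide: pKₐ(t-BuOH) ≈ 18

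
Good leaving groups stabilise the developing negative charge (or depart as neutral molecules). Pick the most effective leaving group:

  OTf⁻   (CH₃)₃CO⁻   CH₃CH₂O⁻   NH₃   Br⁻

The more stable X⁻ (or X) is on its own — i.e. the weaker a base it is — the better a leaving group it makes.
OTf⁻: pKₐ(CF₃SO₃H (triflic acid)) ≈ -14
Br⁻: pKₐ(HBr) ≈ -9
NH₃: pKₐ(NH₄⁺) ≈ 9.2
CH₃CH₂O⁻: pKₐ(CH₃CH₂OH) ≈ 16
(CH₃)₃CO⁻: pKₐ(t-BuOH) ≈ 18

OTf⁻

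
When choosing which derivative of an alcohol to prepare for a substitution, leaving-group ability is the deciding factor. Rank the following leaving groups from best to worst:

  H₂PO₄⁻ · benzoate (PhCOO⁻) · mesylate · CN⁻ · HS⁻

mesylate > H₂PO₄⁻ > benzoate (PhCOO⁻) > HS⁻ > CN⁻

A good leaving group is a weak base: the lower the pKₐ of its conjugate acid, the more readily it departs.
mesylate: pKₐ(CH₃SO₃H (MsOH)) ≈ -1.9
H₂PO₄⁻: pKₐ(H₃PO₄) ≈ 2.1
benzoate (PhCOO⁻): pKₐ(C₆H₅COOH) ≈ 4.2
HS⁻: pKₐ(H₂S) ≈ 7
CN⁻: pKₐ(HCN) ≈ 9.2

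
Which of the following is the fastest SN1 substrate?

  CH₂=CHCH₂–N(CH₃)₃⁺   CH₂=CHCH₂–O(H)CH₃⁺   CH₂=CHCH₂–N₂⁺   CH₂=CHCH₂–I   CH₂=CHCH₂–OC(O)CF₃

CH₂=CHCH₂–N₂⁺

Identical carbon frameworks mean the comparison reduces to leaving-group quality.
Rank by basicity of the departing species: weakest base leaves most easily.
CH₂=CHCH₂–N₂⁺ loses N₂: no meaningful conjugate acid; N₂ departs as an exceptionally stable neutral molecule
CH₂=CHCH₂–I loses I⁻: pKₐ(HI) ≈ -10
CH₂=CHCH₂–O(H)CH₃⁺ loses R'OH: pKₐ(R'OH₂⁺) ≈ -2.4
CH₂=CHCH₂–OC(O)CF₃ loses CF₃COO⁻: pKₐ(CF₃COOH) ≈ 0.2
CH₂=CHCH₂–N(CH₃)₃⁺ loses NR'₃: pKₐ(R'₃NH⁺) ≈ 10.7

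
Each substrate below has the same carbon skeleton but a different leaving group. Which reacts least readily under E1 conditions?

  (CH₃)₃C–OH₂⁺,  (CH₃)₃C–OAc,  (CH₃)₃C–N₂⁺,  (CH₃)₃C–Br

The skeletons are identical, so relative rate is governed entirely by leaving-group ability.
A good leaving group is a weak base: the lower the pKₐ of its conjugate acid, the more readily it departs.
(CH₃)₃C–N₂⁺ loses N₂: no meaningful conjugate acid; N₂ departs as an exceptionally stable neutral molecule
(CH₃)₃C–Br loses Br⁻: pKₐ(HBr) ≈ -9
(CH₃)₃C–OH₂⁺ loses H₂O: pKₐ(H₃O⁺) ≈ -1.7
(CH₃)₃C–OAc loses AcO⁻: pKₐ(CH₃COOH) ≈ 4.8

(CH₃)₃C–OAc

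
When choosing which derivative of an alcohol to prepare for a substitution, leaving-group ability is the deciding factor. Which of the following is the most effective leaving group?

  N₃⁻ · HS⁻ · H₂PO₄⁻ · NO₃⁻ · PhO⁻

NO₃⁻

The more stable X⁻ (or X) is on its own — i.e. the weaker a base it is — the better a leaving group it makes.
NO₃⁻: pKₐ(HNO₃) ≈ -1.3
H₂PO₄⁻: pKₐ(H₃PO₄) ≈ 2.1
N₃⁻: pKₐ(HN₃) ≈ 4.7
HS⁻: pKₐ(H₂S) ≈ 7
PhO⁻: pKₐ(C₆H₅OH (phenol)) ≈ 10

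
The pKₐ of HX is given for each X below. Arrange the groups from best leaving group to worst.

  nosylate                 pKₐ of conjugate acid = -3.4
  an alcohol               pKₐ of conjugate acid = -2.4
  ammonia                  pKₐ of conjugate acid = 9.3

Lower conjugate-acid pKₐ ⇒ weaker base ⇒ better leaving group.
Sorting by the given values: nosylate (-3.4), an alcohol (-2.4), ammonia (9.3).

nosylate > an alcohol > ammonia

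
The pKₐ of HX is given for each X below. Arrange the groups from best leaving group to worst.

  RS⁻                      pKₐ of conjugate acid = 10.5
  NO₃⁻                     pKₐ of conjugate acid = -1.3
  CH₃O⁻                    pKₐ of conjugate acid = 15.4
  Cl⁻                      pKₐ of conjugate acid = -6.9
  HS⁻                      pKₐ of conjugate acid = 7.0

Cl⁻ > NO₃⁻ > HS⁻ > RS⁻ > CH₃O⁻

Lower conjugate-acid pKₐ ⇒ weaker base ⇒ better leaving group.
Sorting by the given values: Cl⁻ (-6.9), NO₃⁻ (-1.3), HS⁻ (7.0), RS⁻ (10.5), CH₃O⁻ (15.4).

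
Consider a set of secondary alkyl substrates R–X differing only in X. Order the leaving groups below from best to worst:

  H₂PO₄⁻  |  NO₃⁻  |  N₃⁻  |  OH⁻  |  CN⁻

NO₃⁻ > H₂PO₄⁻ > N₃⁻ > CN⁻ > OH⁻

The more stable X⁻ (or X) is on its own — i.e. the weaker a base it is — the better a leaving group it makes.
NO₃⁻: pKₐ(HNO₃) ≈ -1.3
H₂PO₄⁻: pKₐ(H₃PO₄) ≈ 2.1
N₃⁻: pKₐ(HN₃) ≈ 4.7
CN⁻: pKₐ(HCN) ≈ 9.2
OH⁻: pKₐ(H₂O) ≈ 15.7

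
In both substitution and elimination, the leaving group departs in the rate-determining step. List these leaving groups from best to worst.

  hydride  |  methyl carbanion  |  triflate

triflate > hydride > methyl carbanion

Leaving-group ability tracks the stability of the departed species; conjugate-acid pKₐ is the usual yardstick (lower pKₐ → better LG).
triflate: pKₐ(CF₃SO₃H (triflic acid)) ≈ -14
hydride: pKₐ(H₂) ≈ 36
methyl carbanion: pKₐ(CH₄) ≈ 48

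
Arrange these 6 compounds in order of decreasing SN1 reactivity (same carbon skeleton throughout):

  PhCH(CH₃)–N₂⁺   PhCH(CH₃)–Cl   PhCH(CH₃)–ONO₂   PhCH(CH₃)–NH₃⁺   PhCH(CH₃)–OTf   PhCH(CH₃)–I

Same R in every case — rank the leaving groups.
Rank by basicity of the departing species: weakest base leaves most easily.
PhCH(CH₃)–N₂⁺ loses N₂: no meaningful conjugate acid; N₂ departs as an exceptionally stable neutral molecule
PhCH(CH₃)–OTf loses OTf⁻: pKₐ(CF₃SO₃H (triflic acid)) ≈ -14
PhCH(CH₃)–I loses I⁻: pKₐ(HI) ≈ -10
PhCH(CH₃)–Cl loses Cl⁻: pKₐ(HCl) ≈ -7
PhCH(CH₃)–ONO₂ loses NO₃⁻: pKₐ(HNO₃) ≈ -1.3
PhCH(CH₃)–NH₃⁺ loses NH₃: pKₐ(NH₄⁺) ≈ 9.2

PhCH(CH₃)–N₂⁺ > PhCH(CH₃)–OTf > PhCH(CH₃)–I > PhCH(CH₃)–Cl > PhCH(CH₃)–ONO₂ > PhCH(CH₃)–NH₃⁺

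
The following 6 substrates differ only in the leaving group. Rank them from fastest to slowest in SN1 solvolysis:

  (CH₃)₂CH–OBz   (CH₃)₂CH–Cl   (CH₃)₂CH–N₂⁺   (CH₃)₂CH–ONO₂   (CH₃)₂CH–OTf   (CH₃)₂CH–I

(CH₃)₂CH–N₂⁺ > (CH₃)₂CH–OTf > (CH₃)₂CH–I > (CH₃)₂CH–Cl > (CH₃)₂CH–ONO₂ > (CH₃)₂CH–OBz

Identical carbon frameworks mean the comparison reduces to leaving-group quality.
The more stable X⁻ (or X) is on its own — i.e. the weaker a base it is — the better a leaving group it makes.
(CH₃)₂CH–N₂⁺ loses N₂: no meaningful conjugate acid; N₂ departs as an exceptionally stable neutral molecule
(CH₃)₂CH–OTf loses OTf⁻: pKₐ(CF₃SO₃H (triflic acid)) ≈ -14
(CH₃)₂CH–I loses I⁻: pKₐ(HI) ≈ -10
(CH₃)₂CH–Cl loses Cl⁻: pKₐ(HCl) ≈ -7
(CH₃)₂CH–ONO₂ loses NO₃⁻: pKₐ(HNO₃) ≈ -1.3
(CH₃)₂CH–OBz loses PhCOO⁻: pKₐ(C₆H₅COOH) ≈ 4.2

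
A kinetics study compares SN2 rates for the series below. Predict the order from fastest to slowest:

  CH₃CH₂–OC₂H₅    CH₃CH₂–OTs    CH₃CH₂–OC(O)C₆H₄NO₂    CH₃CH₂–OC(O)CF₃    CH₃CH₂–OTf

With the same alkyl group throughout, only the leaving group differentiates the rates.
The more stable X⁻ (or X) is on its own — i.e. the weaker a base it is — the better a leaving group it makes.
CH₃CH₂–OTf loses OTf⁻: pKₐ(CF₃SO₃H (triflic acid)) ≈ -14
CH₃CH₂–OTs loses OTs⁻: pKₐ(p-CH₃C₆H₄SO₃H (TsOH)) ≈ -2.8
CH₃CH₂–OC(O)CF₃ loses CF₃COO⁻: pKₐ(CF₃COOH) ≈ 0.2
CH₃CH₂–OC(O)C₆H₄NO₂ loses p-O₂N–C₆H₄–COO⁻: pKₐ(p-nitrobenzoic acid) ≈ 3.4
CH₃CH₂–OC₂H₅ loses CH₃CH₂O⁻: pKₐ(CH₃CH₂OH) ≈ 16

CH₃CH₂–OTf > CH₃CH₂–OTs > CH₃CH₂–OC(O)CF₃ > CH₃CH₂–OC(O)C₆H₄NO₂ > CH₃CH₂–OC₂H₅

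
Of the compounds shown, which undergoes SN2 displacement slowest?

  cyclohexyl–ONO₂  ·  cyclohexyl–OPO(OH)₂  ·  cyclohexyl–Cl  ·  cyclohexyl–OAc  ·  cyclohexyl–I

The skeletons are identical, so relative rate is governed entirely by leaving-group ability.
The more stable X⁻ (or X) is on its own — i.e. the weaker a base it is — the better a leaving group it makes.
cyclohexyl–I loses I⁻: pKₐ(HI) ≈ -10
cyclohexyl–Cl loses Cl⁻: pKₐ(HCl) ≈ -7
cyclohexyl–ONO₂ loses NO₃⁻: pKₐ(HNO₃) ≈ -1.3
cyclohexyl–OPO(OH)₂ loses H₂PO₄⁻: pKₐ(H₃PO₄) ≈ 2.1
cyclohexyl–OAc loses AcO⁻: pKₐ(CH₃COOH) ≈ 4.8

cyclohexyl–OAc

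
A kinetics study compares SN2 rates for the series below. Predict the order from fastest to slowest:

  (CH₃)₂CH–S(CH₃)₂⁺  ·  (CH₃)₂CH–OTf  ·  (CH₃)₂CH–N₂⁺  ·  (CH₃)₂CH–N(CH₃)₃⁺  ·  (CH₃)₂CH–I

With the same alkyl group throughout, only the leaving group differentiates the rates.
A good leaving group is a weak base: the lower the pKₐ of its conjugate acid, the more readily it departs.
(CH₃)₂CH–N₂⁺ loses N₂: no meaningful conjugate acid; N₂ departs as an exceptionally stable neutral molecule
(CH₃)₂CH–OTf loses OTf⁻: pKₐ(CF₃SO₃H (triflic acid)) ≈ -14
(CH₃)₂CH–I loses I⁻: pKₐ(HI) ≈ -10
(CH₃)₂CH–S(CH₃)₂⁺ loses SR'₂: pKₐ(R'₂SH⁺) ≈ -7
(CH₃)₂CH–N(CH₃)₃⁺ loses NR'₃: pKₐ(R'₃NH⁺) ≈ 10.7

(CH₃)₂CH–N₂⁺ > (CH₃)₂CH–OTf > (CH₃)₂CH–I > (CH₃)₂CH–S(CH₃)₂⁺ > (CH₃)₂CH–N(CH₃)₃⁺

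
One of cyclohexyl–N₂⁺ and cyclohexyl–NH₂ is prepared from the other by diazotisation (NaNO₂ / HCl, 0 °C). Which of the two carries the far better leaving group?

cyclohexyl–N₂⁺

From cyclohexyl–NH₂ the departing group would be NH₂⁻ (pKₐ(NH₃) ≈ 38). Extremely strong base; never a leaving group.
From cyclohexyl–N₂⁺ the leaving group is N₂ (no meaningful conjugate acid; N₂ departs as an exceptionally stable neutral molecule).
Diazotisation (NaNO₂ / HCl, 0 °C) works by generating a diazonium salt that expels N₂, making cyclohexyl–N₂⁺ enormously more reactive.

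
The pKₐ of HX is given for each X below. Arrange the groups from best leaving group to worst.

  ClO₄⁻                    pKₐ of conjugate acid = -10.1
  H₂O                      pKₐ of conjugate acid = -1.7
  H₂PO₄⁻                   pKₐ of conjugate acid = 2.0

Lower conjugate-acid pKₐ ⇒ weaker base ⇒ better leaving group.
Sorting by the given values: ClO₄⁻ (-10.1), H₂O (-1.7), H₂PO₄⁻ (2.0).

ClO₄⁻ > H₂O > H₂PO₄⁻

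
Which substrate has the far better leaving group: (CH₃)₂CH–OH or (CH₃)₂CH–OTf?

From (CH₃)₂CH–OH the departing group would be OH⁻ (pKₐ(H₂O) ≈ 15.7). Strong base; essentially never leaves without prior activation.
From (CH₃)₂CH–OTf the leaving group is OTf⁻ (pKₐ(CF₃SO₃H (triflic acid)) ≈ -14). Charge spread over three oxygens and a CF₃ group; the premier leaving group in synthesis.
(In practice (CH₃)₂CH–OTf is made from (CH₃)₂CH–OH by treatment with Tf₂O / 2,6-lutidine, converting the hydroxyl into a triflate.)

(CH₃)₂CH–OTf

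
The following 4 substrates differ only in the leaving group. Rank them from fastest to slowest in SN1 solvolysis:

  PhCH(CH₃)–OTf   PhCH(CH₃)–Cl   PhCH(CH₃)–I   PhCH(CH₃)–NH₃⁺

Same R in every case — rank the leaving groups.
A good leaving group is a weak base: the lower the pKₐ of its conjugate acid, the more readily it departs.
PhCH(CH₃)–OTf loses OTf⁻: pKₐ(CF₃SO₃H (triflic acid)) ≈ -14
PhCH(CH₃)–I loses I⁻: pKₐ(HI) ≈ -10
PhCH(CH₃)–Cl loses Cl⁻: pKₐ(HCl) ≈ -7
PhCH(CH₃)–NH₃⁺ loses NH₃: pKₐ(NH₄⁺) ≈ 9.2

PhCH(CH₃)–OTf > PhCH(CH₃)–I > PhCH(CH₃)–Cl > PhCH(CH₃)–NH₃⁺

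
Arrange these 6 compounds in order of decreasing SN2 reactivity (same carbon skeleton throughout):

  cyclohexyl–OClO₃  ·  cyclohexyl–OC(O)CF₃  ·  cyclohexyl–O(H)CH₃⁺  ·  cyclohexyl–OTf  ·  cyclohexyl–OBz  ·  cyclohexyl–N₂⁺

Identical carbon frameworks mean the comparison reduces to leaving-group quality.
A good leaving group is a weak base: the lower the pKₐ of its conjugate acid, the more readily it departs.
cyclohexyl–N₂⁺ loses N₂: no meaningful conjugate acid; N₂ departs as an exceptionally stable neutral molecule
cyclohexyl–OTf loses OTf⁻: pKₐ(CF₃SO₃H (triflic acid)) ≈ -14
cyclohexyl–OClO₃ loses ClO₄⁻: pKₐ(HClO₄) ≈ -10
cyclohexyl–O(H)CH₃⁺ loses R'OH: pKₐ(R'OH₂⁺) ≈ -2.4
cyclohexyl–OC(O)CF₃ loses CF₃COO⁻: pKₐ(CF₃COOH) ≈ 0.2
cyclohexyl–OBz loses PhCOO⁻: pKₐ(C₆H₅COOH) ≈ 4.2

cyclohexyl–N₂⁺ > cyclohexyl–OTf > cyclohexyl–OClO₃ > cyclohexyl–O(H)CH₃⁺ > cyclohexyl–OC(O)CF₃ > cyclohexyl–OBz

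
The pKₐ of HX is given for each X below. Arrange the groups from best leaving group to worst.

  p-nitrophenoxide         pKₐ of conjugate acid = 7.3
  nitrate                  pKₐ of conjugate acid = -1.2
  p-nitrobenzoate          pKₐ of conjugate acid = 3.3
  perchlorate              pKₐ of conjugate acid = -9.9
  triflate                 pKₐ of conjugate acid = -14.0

triflate > perchlorate > nitrate > p-nitrobenzoate > p-nitrophenoxide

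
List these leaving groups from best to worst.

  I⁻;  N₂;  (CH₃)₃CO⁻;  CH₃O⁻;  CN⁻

The more stable X⁻ (or X) is on its own — i.e. the weaker a base it is — the better a leaving group it makes.
N₂: no meaningful conjugate acid; N₂ departs as an exceptionally stable neutral molecule
I⁻: pKₐ(HI) ≈ -10
CN⁻: pKₐ(HCN) ≈ 9.2
CH₃O⁻: pKₐ(CH₃OH) ≈ 15.5
(CH₃)₃CO⁻: pKₐ(t-BuOH) ≈ 18

N₂ > I⁻ > CN⁻ > CH₃O⁻ > (CH₃)₃CO⁻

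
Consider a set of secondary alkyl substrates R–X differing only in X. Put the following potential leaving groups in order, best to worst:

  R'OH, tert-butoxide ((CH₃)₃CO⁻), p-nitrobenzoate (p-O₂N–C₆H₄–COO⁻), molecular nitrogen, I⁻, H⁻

molecular nitrogen > I⁻ > R'OH > p-nitrobenzoate (p-O₂N–C₆H₄–COO⁻) > tert-butoxide ((CH₃)₃CO⁻) > H⁻

The more stable X⁻ (or X) is on its own — i.e. the weaker a base it is — the better a leaving group it makes.
molecular nitrogen: no meaningful conjugate acid; N₂ departs as an exceptionally stable neutral molecule
I⁻: pKₐ(HI) ≈ -10 — large, highly polarisable; very weak base
R'OH: pKₐ(R'OH₂⁺) ≈ -2.4
p-nitrobenzoate (p-O₂N–C₆H₄–COO⁻): pKₐ(p-nitrobenzoic acid) ≈ 3.4 — electron-withdrawing nitro group stabilises the carboxylate
tert-butoxide ((CH₃)₃CO⁻): pKₐ(t-BuOH) ≈ 18 — bulky, strongly basic alkoxide
H⁻: pKₐ(H₂) ≈ 36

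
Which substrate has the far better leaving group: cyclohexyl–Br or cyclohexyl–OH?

From cyclohexyl–OH the departing group would be OH⁻ (pKₐ(H₂O) ≈ 15.7). Strong base; essentially never leaves without prior activation.
From cyclohexyl–Br the leaving group is Br⁻ (pKₐ(HBr) ≈ -9). Weak base; good leaving group.
(In practice cyclohexyl–Br is made from cyclohexyl–OH by treatment with PBr₃, replacing the hydroxyl with bromide.)

cyclohexyl–Br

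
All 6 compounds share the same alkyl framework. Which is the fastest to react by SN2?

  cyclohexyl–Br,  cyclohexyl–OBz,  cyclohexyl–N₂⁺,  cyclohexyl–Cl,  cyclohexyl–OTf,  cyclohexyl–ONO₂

cyclohexyl–N₂⁺

With the same alkyl group throughout, only the leaving group differentiates the rates.
Leaving-group ability tracks the stability of the departed species; conjugate-acid pKₐ is the usual yardstick (lower pKₐ → better LG).
cyclohexyl–N₂⁺ loses N₂: no meaningful conjugate acid; N₂ departs as an exceptionally stable neutral molecule
cyclohexyl–OTf loses OTf⁻: pKₐ(CF₃SO₃H (triflic acid)) ≈ -14
cyclohexyl–Br loses Br⁻: pKₐ(HBr) ≈ -9
cyclohexyl–Cl loses Cl⁻: pKₐ(HCl) ≈ -7
cyclohexyl–ONO₂ loses NO₃⁻: pKₐ(HNO₃) ≈ -1.3
cyclohexyl–OBz loses PhCOO⁻: pKₐ(C₆H₅COOH) ≈ 4.2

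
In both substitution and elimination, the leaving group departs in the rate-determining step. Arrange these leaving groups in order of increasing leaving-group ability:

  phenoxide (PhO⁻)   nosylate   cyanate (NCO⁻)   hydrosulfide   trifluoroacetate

phenoxide (PhO⁻) < hydrosulfide < cyanate (NCO⁻) < trifluoroacetate < nosylate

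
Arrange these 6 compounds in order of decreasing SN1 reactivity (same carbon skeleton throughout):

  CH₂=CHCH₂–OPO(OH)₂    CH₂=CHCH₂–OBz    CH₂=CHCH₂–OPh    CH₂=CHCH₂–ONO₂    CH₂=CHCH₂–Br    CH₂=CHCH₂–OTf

CH₂=CHCH₂–OTf > CH₂=CHCH₂–Br > CH₂=CHCH₂–ONO₂ > CH₂=CHCH₂–OPO(OH)₂ > CH₂=CHCH₂–OBz > CH₂=CHCH₂–OPh

The skeletons are identical, so relative rate is governed entirely by leaving-group ability.
Leaving-group ability tracks the stability of the departed species; conjugate-acid pKₐ is the usual yardstick (lower pKₐ → better LG).
CH₂=CHCH₂–OTf loses OTf⁻: pKₐ(CF₃SO₃H (triflic acid)) ≈ -14
CH₂=CHCH₂–Br loses Br⁻: pKₐ(HBr) ≈ -9
CH₂=CHCH₂–ONO₂ loses NO₃⁻: pKₐ(HNO₃) ≈ -1.3
CH₂=CHCH₂–OPO(OH)₂ loses H₂PO₄⁻: pKₐ(H₃PO₄) ≈ 2.1
CH₂=CHCH₂–OBz loses PhCOO⁻: pKₐ(C₆H₅COOH) ≈ 4.2
CH₂=CHCH₂–OPh loses PhO⁻: pKₐ(C₆H₅OH (phenol)) ≈ 10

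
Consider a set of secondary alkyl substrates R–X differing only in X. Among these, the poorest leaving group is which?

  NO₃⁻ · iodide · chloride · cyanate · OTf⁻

cyanate

A good leaving group is a weak base: the lower the pKₐ of its conjugate acid, the more readily it departs.
OTf⁻: pKₐ(CF₃SO₃H (triflic acid)) ≈ -14
iodide: pKₐ(HI) ≈ -10
chloride: pKₐ(HCl) ≈ -7
NO₃⁻: pKₐ(HNO₃) ≈ -1.3
cyanate: pKₐ(HOCN) ≈ 3.5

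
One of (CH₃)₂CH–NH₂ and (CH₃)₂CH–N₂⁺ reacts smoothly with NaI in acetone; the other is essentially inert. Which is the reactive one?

From (CH₃)₂CH–NH₂ the departing group would be NH₂⁻ (pKₐ(NH₃) ≈ 38). Extremely strong base; never a leaving group.
From (CH₃)₂CH–N₂⁺ the leaving group is N₂ (no meaningful conjugate acid; N₂ departs as an exceptionally stable neutral molecule).
(In practice (CH₃)₂CH–N₂⁺ is made from (CH₃)₂CH–NH₂ by diazotisation (NaNO₂ / HCl, 0 °C), generating a diazonium salt that expels N₂.)

(CH₃)₂CH–N₂⁺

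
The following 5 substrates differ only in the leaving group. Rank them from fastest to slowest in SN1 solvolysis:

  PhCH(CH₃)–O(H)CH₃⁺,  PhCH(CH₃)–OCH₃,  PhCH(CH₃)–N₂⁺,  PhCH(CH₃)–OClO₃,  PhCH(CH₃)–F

PhCH(CH₃)–N₂⁺ > PhCH(CH₃)–OClO₃ > PhCH(CH₃)–O(H)CH₃⁺ > PhCH(CH₃)–F > PhCH(CH₃)–OCH₃

Identical carbon frameworks mean the comparison reduces to leaving-group quality.
The more stable X⁻ (or X) is on its own — i.e. the weaker a base it is — the better a leaving group it makes.
PhCH(CH₃)–N₂⁺ loses N₂: no meaningful conjugate acid; N₂ departs as an exceptionally stable neutral molecule
PhCH(CH₃)–OClO₃ loses ClO₄⁻: pKₐ(HClO₄) ≈ -10
PhCH(CH₃)–O(H)CH₃⁺ loses R'OH: pKₐ(R'OH₂⁺) ≈ -2.4
PhCH(CH₃)–F loses F⁻: pKₐ(HF) ≈ 3.2
PhCH(CH₃)–OCH₃ loses CH₃O⁻: pKₐ(CH₃OH) ≈ 15.5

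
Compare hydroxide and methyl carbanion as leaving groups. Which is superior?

hydroxide is the better leaving group.
pKₐ(H₂O) ≈ 15.7 versus pKₐ(CH₄) ≈ 48: hydroxide is the much weaker base.
Strong base; essentially never leaves without prior activation.

hydroxide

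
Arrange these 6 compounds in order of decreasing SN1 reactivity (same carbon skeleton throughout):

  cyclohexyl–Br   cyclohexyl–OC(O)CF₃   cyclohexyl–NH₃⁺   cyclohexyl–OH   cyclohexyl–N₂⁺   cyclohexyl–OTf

cyclohexyl–N₂⁺ > cyclohexyl–OTf > cyclohexyl–Br > cyclohexyl–OC(O)CF₃ > cyclohexyl–NH₃⁺ > cyclohexyl–OH

Same R in every case — rank the leaving groups.
A good leaving group is a weak base: the lower the pKₐ of its conjugate acid, the more readily it departs.
cyclohexyl–N₂⁺ loses N₂: no meaningful conjugate acid; N₂ departs as an exceptionally stable neutral molecule
cyclohexyl–OTf loses OTf⁻: pKₐ(CF₃SO₃H (triflic acid)) ≈ -14
cyclohexyl–Br loses Br⁻: pKₐ(HBr) ≈ -9
cyclohexyl–OC(O)CF₃ loses CF₃COO⁻: pKₐ(CF₃COOH) ≈ 0.2
cyclohexyl–NH₃⁺ loses NH₃: pKₐ(NH₄⁺) ≈ 9.2
cyclohexyl–OH loses OH⁻: pKₐ(H₂O) ≈ 15.7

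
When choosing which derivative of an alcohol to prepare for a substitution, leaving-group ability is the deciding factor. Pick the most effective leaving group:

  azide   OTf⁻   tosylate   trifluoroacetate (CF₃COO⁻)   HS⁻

A good leaving group is a weak base: the lower the pKₐ of its conjugate acid, the more readily it departs.
OTf⁻: pKₐ(CF₃SO₃H (triflic acid)) ≈ -14
tosylate: pKₐ(p-CH₃C₆H₄SO₃H (TsOH)) ≈ -2.8
trifluoroacetate (CF₃COO⁻): pKₐ(CF₃COOH) ≈ 0.2
azide: pKₐ(HN₃) ≈ 4.7
HS⁻: pKₐ(H₂S) ≈ 7

OTf⁻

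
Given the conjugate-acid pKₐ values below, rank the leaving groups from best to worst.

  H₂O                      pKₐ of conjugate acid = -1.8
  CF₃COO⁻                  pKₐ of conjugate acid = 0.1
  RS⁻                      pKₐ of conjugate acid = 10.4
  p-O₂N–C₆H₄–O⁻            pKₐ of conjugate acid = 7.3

H₂O > CF₃COO⁻ > p-O₂N–C₆H₄–O⁻ > RS⁻

Lower conjugate-acid pKₐ ⇒ weaker base ⇒ better leaving group.
Sorting by the given values: H₂O (-1.8), CF₃COO⁻ (0.1), p-O₂N–C₆H₄–O⁻ (7.3), RS⁻ (10.4).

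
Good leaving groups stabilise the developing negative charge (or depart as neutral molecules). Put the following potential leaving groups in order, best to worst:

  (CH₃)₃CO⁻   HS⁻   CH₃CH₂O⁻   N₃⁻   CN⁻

Rank by basicity of the departing species: weakest base leaves most easily.
N₃⁻: pKₐ(HN₃) ≈ 4.7 — linear, resonance-stabilised
HS⁻: pKₐ(H₂S) ≈ 7
CN⁻: pKₐ(HCN) ≈ 9.2 — sp carbon stabilises the charge somewhat, but still a poor LG
CH₃CH₂O⁻: pKₐ(CH₃CH₂OH) ≈ 16 — strong base; alkoxides do not leave unassisted
(CH₃)₃CO⁻: pKₐ(t-BuOH) ≈ 18

N₃⁻ > HS⁻ > CN⁻ > CH₃CH₂O⁻ > (CH₃)₃CO⁻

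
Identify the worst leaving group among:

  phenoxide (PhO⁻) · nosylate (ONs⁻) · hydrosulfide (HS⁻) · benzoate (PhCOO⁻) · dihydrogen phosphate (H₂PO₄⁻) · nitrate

phenoxide (PhO⁻)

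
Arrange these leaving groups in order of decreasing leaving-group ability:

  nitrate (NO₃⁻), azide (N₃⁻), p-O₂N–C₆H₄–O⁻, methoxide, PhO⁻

nitrate (NO₃⁻): pKₐ(HNO₃) ≈ -1.3
azide (N₃⁻): pKₐ(HN₃) ≈ 4.7
p-O₂N–C₆H₄–O⁻: pKₐ(p-nitrophenol) ≈ 7.2
PhO⁻: pKₐ(C₆H₅OH (phenol)) ≈ 10
methoxide: pKₐ(CH₃OH) ≈ 15.5

nitrate (NO₃⁻) > azide (N₃⁻) > p-O₂N–C₆H₄–O⁻ > PhO⁻ > methoxide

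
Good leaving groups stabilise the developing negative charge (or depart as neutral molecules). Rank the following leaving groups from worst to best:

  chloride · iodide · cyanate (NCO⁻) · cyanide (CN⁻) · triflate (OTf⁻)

cyanide (CN⁻) < cyanate (NCO⁻) < chloride < iodide < triflate (OTf⁻)

Leaving-group ability tracks the stability of the departed species; conjugate-acid pKₐ is the usual yardstick (lower pKₐ → better LG).
triflate (OTf⁻): pKₐ(CF₃SO₃H (triflic acid)) ≈ -14
iodide: pKₐ(HI) ≈ -10
chloride: pKₐ(HCl) ≈ -7 — moderately weak base
cyanate (NCO⁻): pKₐ(HOCN) ≈ 3.5 — resonance between N and O
cyanide (CN⁻): pKₐ(HCN) ≈ 9.2 — sp carbon stabilises the charge somewhat, but still a poor LG
Listed from poorest to best leaving group as asked.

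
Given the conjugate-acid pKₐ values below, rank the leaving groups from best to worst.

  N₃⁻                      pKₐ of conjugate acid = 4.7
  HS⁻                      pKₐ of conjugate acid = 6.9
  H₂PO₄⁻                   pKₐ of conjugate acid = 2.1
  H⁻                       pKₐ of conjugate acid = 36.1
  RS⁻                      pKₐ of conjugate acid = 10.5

H₂PO₄⁻ > N₃⁻ > HS⁻ > RS⁻ > H⁻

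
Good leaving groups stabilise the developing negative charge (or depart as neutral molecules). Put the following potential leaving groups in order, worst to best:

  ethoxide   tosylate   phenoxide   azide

The more stable X⁻ (or X) is on its own — i.e. the weaker a base it is — the better a leaving group it makes.
tosylate: pKₐ(p-CH₃C₆H₄SO₃H (TsOH)) ≈ -2.8
azide: pKₐ(HN₃) ≈ 4.7 — linear, resonance-stabilised
phenoxide: pKₐ(C₆H₅OH (phenol)) ≈ 10 — resonance into the ring helps, but still a poor LG
ethoxide: pKₐ(CH₃CH₂OH) ≈ 16 — strong base; alkoxides do not leave unassisted
Reversing gives the worst-to-best order requested.

ethoxide < phenoxide < azide < tosylate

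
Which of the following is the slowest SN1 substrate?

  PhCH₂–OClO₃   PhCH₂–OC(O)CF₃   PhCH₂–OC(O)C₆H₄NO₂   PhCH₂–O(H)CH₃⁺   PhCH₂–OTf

The skeletons are identical, so relative rate is governed entirely by leaving-group ability.
Rank by basicity of the departing species: weakest base leaves most easily.
PhCH₂–OTf loses OTf⁻: pKₐ(CF₃SO₃H (triflic acid)) ≈ -14
PhCH₂–OClO₃ loses ClO₄⁻: pKₐ(HClO₄) ≈ -10
PhCH₂–O(H)CH₃⁺ loses R'OH: pKₐ(R'OH₂⁺) ≈ -2.4
PhCH₂–OC(O)CF₃ loses CF₃COO⁻: pKₐ(CF₃COOH) ≈ 0.2
PhCH₂–OC(O)C₆H₄NO₂ loses p-O₂N–C₆H₄–COO⁻: pKₐ(p-nitrobenzoic acid) ≈ 3.4

PhCH₂–OC(O)C₆H₄NO₂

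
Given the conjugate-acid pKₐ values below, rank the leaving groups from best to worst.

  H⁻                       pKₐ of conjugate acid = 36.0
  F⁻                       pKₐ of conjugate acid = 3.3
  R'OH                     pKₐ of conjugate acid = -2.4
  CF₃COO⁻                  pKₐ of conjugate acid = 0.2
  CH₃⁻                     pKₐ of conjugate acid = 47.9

R'OH > CF₃COO⁻ > F⁻ > H⁻ > CH₃⁻

Lower conjugate-acid pKₐ ⇒ weaker base ⇒ better leaving group.
Sorting by the given values: R'OH (-2.4), CF₃COO⁻ (0.2), F⁻ (3.3), H⁻ (36.0), CH₃⁻ (47.9).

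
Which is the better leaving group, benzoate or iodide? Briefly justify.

iodide

iodide is the better leaving group.
pKₐ(HI) ≈ -10 versus pKₐ(C₆H₅COOH) ≈ 4.2: iodide is the much weaker base.
Large, highly polarisable; very weak base.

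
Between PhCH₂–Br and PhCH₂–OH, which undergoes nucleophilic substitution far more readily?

PhCH₂–Br

From PhCH₂–OH the departing group would be OH⁻ (pKₐ(H₂O) ≈ 15.7). Strong base; essentially never leaves without prior activation.
From PhCH₂–Br the leaving group is Br⁻ (pKₐ(HBr) ≈ -9). Weak base; good leaving group.
(In practice PhCH₂–Br is made from PhCH₂–OH by treatment with PBr₃, replacing the hydroxyl with bromide.)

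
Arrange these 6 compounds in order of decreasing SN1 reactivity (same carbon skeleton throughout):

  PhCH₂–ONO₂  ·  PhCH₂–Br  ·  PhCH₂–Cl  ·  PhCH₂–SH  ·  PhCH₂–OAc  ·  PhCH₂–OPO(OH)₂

PhCH₂–Br > PhCH₂–Cl > PhCH₂–ONO₂ > PhCH₂–OPO(OH)₂ > PhCH₂–OAc > PhCH₂–SH

Same R in every case — rank the leaving groups.
Rank by basicity of the departing species: weakest base leaves most easily.
PhCH₂–Br loses Br⁻: pKₐ(HBr) ≈ -9
PhCH₂–Cl loses Cl⁻: pKₐ(HCl) ≈ -7
PhCH₂–ONO₂ loses NO₃⁻: pKₐ(HNO₃) ≈ -1.3
PhCH₂–OPO(OH)₂ loses H₂PO₄⁻: pKₐ(H₃PO₄) ≈ 2.1
PhCH₂–OAc loses AcO⁻: pKₐ(CH₃COOH) ≈ 4.8
PhCH₂–SH loses HS⁻: pKₐ(H₂S) ≈ 7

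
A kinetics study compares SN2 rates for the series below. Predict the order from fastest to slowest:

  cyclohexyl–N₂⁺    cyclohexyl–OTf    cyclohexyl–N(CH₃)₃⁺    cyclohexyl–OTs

cyclohexyl–N₂⁺ > cyclohexyl–OTf > cyclohexyl–OTs > cyclohexyl–N(CH₃)₃⁺

The skeletons are identical, so relative rate is governed entirely by leaving-group ability.
The more stable X⁻ (or X) is on its own — i.e. the weaker a base it is — the better a leaving group it makes.
cyclohexyl–N₂⁺ loses N₂: no meaningful conjugate acid; N₂ departs as an exceptionally stable neutral molecule
cyclohexyl–OTf loses OTf⁻: pKₐ(CF₃SO₃H (triflic acid)) ≈ -14
cyclohexyl–OTs loses OTs⁻: pKₐ(p-CH₃C₆H₄SO₃H (TsOH)) ≈ -2.8
cyclohexyl–N(CH₃)₃⁺ loses NR'₃: pKₐ(R'₃NH⁺) ≈ 10.7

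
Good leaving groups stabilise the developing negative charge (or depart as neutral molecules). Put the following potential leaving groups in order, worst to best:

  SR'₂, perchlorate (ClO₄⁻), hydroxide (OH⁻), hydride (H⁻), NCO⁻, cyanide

A good leaving group is a weak base: the lower the pKₐ of its conjugate acid, the more readily it departs.
perchlorate (ClO₄⁻): pKₐ(HClO₄) ≈ -10 — extremely weak base; rarely used for safety reasons
SR'₂: pKₐ(R'₂SH⁺) ≈ -7 — neutral; leaves from a sulfonium salt (R–SR'₂⁺)
NCO⁻: pKₐ(HOCN) ≈ 3.5 — resonance between N and O
cyanide: pKₐ(HCN) ≈ 9.2 — sp carbon stabilises the charge somewhat, but still a poor LG
hydroxide (OH⁻): pKₐ(H₂O) ≈ 15.7 — strong base; essentially never leaves without prior activation
hydride (H⁻): pKₐ(H₂) ≈ 36
The question asks for worst first, so the sequence is read in increasing leaving-group ability.

hydride (H⁻) < hydroxide (OH⁻) < cyanide < NCO⁻ < SR'₂ < perchlorate (ClO₄⁻)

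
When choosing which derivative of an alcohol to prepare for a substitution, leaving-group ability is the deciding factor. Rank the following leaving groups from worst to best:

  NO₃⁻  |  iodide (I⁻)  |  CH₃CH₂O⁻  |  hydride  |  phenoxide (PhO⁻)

Rank by basicity of the departing species: weakest base leaves most easily.
iodide (I⁻): pKₐ(HI) ≈ -10 — large, highly polarisable; very weak base
NO₃⁻: pKₐ(HNO₃) ≈ -1.3 — resonance-delocalised over three oxygens
phenoxide (PhO⁻): pKₐ(C₆H₅OH (phenol)) ≈ 10
CH₃CH₂O⁻: pKₐ(CH₃CH₂OH) ≈ 16 — strong base; alkoxides do not leave unassisted
hydride: pKₐ(H₂) ≈ 36 — extremely strong base; leaves only in special hydride-transfer contexts
Reversing gives the worst-to-best order requested.

hydride < CH₃CH₂O⁻ < phenoxide (PhO⁻) < NO₃⁻ < iodide (I⁻)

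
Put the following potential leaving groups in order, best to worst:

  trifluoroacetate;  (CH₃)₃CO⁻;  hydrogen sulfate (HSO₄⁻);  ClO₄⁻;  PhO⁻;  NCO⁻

ClO₄⁻ > hydrogen sulfate (HSO₄⁻) > trifluoroacetate > NCO⁻ > PhO⁻ > (CH₃)₃CO⁻

Leaving-group ability tracks the stability of the departed species; conjugate-acid pKₐ is the usual yardstick (lower pKₐ → better LG).
ClO₄⁻: pKₐ(HClO₄) ≈ -10
hydrogen sulfate (HSO₄⁻): pKₐ(H₂SO₄) ≈ -3
trifluoroacetate: pKₐ(CF₃COOH) ≈ 0.2
NCO⁻: pKₐ(HOCN) ≈ 3.5
PhO⁻: pKₐ(C₆H₅OH (phenol)) ≈ 10
(CH₃)₃CO⁻: pKₐ(t-BuOH) ≈ 18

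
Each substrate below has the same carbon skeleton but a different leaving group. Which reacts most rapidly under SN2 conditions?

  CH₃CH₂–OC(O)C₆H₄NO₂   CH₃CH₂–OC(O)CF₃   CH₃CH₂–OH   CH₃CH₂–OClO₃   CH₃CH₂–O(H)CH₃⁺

Same R in every case — rank the leaving groups.
The more stable X⁻ (or X) is on its own — i.e. the weaker a base it is — the better a leaving group it makes.
CH₃CH₂–OClO₃ loses ClO₄⁻: pKₐ(HClO₄) ≈ -10
CH₃CH₂–O(H)CH₃⁺ loses R'OH: pKₐ(R'OH₂⁺) ≈ -2.4
CH₃CH₂–OC(O)CF₃ loses CF₃COO⁻: pKₐ(CF₃COOH) ≈ 0.2
CH₃CH₂–OC(O)C₆H₄NO₂ loses p-O₂N–C₆H₄–COO⁻: pKₐ(p-nitrobenzoic acid) ≈ 3.4
CH₃CH₂–OH loses OH⁻: pKₐ(H₂O) ≈ 15.7

CH₃CH₂–OClO₃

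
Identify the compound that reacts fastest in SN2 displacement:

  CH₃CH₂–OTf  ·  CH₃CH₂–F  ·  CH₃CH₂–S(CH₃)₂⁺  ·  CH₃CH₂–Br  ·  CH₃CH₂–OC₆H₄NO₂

CH₃CH₂–OTf

Identical carbon frameworks mean the comparison reduces to leaving-group quality.
Leaving-group ability tracks the stability of the departed species; conjugate-acid pKₐ is the usual yardstick (lower pKₐ → better LG).
CH₃CH₂–OTf loses OTf⁻: pKₐ(CF₃SO₃H (triflic acid)) ≈ -14
CH₃CH₂–Br loses Br⁻: pKₐ(HBr) ≈ -9
CH₃CH₂–S(CH₃)₂⁺ loses SR'₂: pKₐ(R'₂SH⁺) ≈ -7
CH₃CH₂–F loses F⁻: pKₐ(HF) ≈ 3.2
CH₃CH₂–OC₆H₄NO₂ loses p-O₂N–C₆H₄–O⁻: pKₐ(p-nitrophenol) ≈ 7.2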